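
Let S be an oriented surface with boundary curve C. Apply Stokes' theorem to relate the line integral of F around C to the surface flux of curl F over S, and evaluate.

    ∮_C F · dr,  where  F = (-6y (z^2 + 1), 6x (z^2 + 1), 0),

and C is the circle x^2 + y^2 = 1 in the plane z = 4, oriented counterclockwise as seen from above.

Let S be the flat disk x^2 + y^2 ≤ 1 in the plane z = 4, with upward unit normal n̂ = ẑ. By Stokes' theorem,

    ∮_C F · dr = ∬_S (∇ × F) · n̂ dS = ∬_D (curl F)_z dA,

where D is the disk x^2 + y^2 ≤ 1.

Compute the curl of F = (-6y (z^2 + 1), 6x (z^2 + 1), 0):
    (∇ × F)_x = ∂F_z/∂y - ∂F_y/∂z = -12x z,
    (∇ × F)_y = ∂F_x/∂z - ∂F_z/∂x = -12y z,
    (∇ × F)_z = ∂F_y/∂x - ∂F_x/∂y = 12z^2 + 12.

On z = 4, (curl F)_z = 204.

Convert to polar (x = r cos θ, y = r sin θ, dA = r dr dθ); the integrand becomes 204, so

    ∬_D (curl F)_z dA = ∫_0^{2π} ∫_0^{1} (204) · r dr dθ.

Inner (r from 0 to 1): 102.
Outer (θ from 0 to 2π): 204π.

Therefore ∮_C F · dr = 204π.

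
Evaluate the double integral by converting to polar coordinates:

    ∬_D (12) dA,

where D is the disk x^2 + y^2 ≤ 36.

The region D is 0 ≤ r ≤ 6, 0 ≤ θ ≤ 2π in polar coordinates, where x = r cos(θ), y = r sin(θ), and dA = r dr dθ.

Under the substitution, the integrand becomes 12, so

    ∬_D (12) dA = ∫_{0}^{2π} ∫_{0}^{6} (12) · r dr dθ.

Inner integral (in r): ∫_{0}^{6} (12) · r dr = 216.

Outer integral (in θ): ∫_{0}^{2π} (216) dθ = 432π.

Therefore ∬_D (12) dA = 432π.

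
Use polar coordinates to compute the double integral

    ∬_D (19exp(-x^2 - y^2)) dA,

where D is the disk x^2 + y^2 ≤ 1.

The region D is 0 ≤ r ≤ 1, 0 ≤ θ ≤ 2π in polar coordinates, where x = r cos(θ), y = r sin(θ), and dA = r dr dθ.

Under the substitution, the integrand becomes 19exp(-r^2), so

    ∬_D (19exp(-x^2 - y^2)) dA = ∫_{0}^{2π} ∫_{0}^{1} (19exp(-r^2)) · r dr dθ.

Inner integral (in r): ∫_{0}^{1} (19exp(-r^2)) · r dr = 19/2 - 19exp(-1)/2.

Outer integral (in θ): ∫_{0}^{2π} (19/2 - 19exp(-1)/2) dθ = -19π exp(-1) + 19π.

Therefore ∬_D (19exp(-x^2 - y^2)) dA = -19π exp(-1) + 19π.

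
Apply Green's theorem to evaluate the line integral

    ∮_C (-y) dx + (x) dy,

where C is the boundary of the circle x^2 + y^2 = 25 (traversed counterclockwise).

Green's theorem converts the closed line integral into a double integral over the enclosed region D:

    ∮_C P dx + Q dy = ∬_D (∂Q/∂x - ∂P/∂y) dA.

Here P = -y, Q = x, so

    ∂Q/∂x = 1,    ∂P/∂y = -1,
    ∂Q/∂x - ∂P/∂y = 2.

D is the region x^2 + y^2 ≤ 25. Evaluating the double integral:

In polar coordinates (x = r cos θ, y = r sin θ, dA = r dr dθ) the integrand becomes 2, so

    ∬_D (2) dA = ∫_0^{2π} ∫_0^{5} (2) · r dr dθ.

Inner (r from 0 to 5): 25.
Outer (θ from 0 to 2π): 50π.

Therefore ∮_C P dx + Q dy = 50π.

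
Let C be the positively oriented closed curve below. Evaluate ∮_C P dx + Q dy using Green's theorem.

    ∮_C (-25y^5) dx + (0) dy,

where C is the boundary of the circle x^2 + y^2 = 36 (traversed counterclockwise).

Green's theorem converts the closed line integral into a double integral over the enclosed region D:

    ∮_C P dx + Q dy = ∬_D (∂Q/∂x - ∂P/∂y) dA.

Here P = -25y^5, Q = 0, so

    ∂Q/∂x = 0,    ∂P/∂y = -125y^4,
    ∂Q/∂x - ∂P/∂y = 125y^4.

D is the region x^2 + y^2 ≤ 36. Evaluating the double integral:

In polar coordinates (x = r cos θ, y = r sin θ, dA = r dr dθ) the integrand becomes 125r^4sin(θ)^4, so

    ∬_D (125y^4) dA = ∫_0^{2π} ∫_0^{6} (125r^4sin(θ)^4) · r dr dθ.

Inner (r from 0 to 6): 972000sin(θ)^4.
Outer (θ from 0 to 2π): 729000π.

Therefore ∮_C P dx + Q dy = 729000π.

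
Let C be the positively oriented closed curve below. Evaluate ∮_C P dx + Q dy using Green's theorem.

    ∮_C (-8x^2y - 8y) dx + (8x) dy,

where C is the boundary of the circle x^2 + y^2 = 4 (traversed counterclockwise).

Green's theorem converts the closed line integral into a double integral over the enclosed region D:

    ∮_C P dx + Q dy = ∬_D (∂Q/∂x - ∂P/∂y) dA.

Here P = -8x^2y - 8y, Q = 8x, so

    ∂Q/∂x = 8,    ∂P/∂y = -8x^2 - 8,
    ∂Q/∂x - ∂P/∂y = 8x^2 + 16.

D is the region x^2 + y^2 ≤ 4. Evaluating the double integral:

In polar coordinates (x = r cos θ, y = r sin θ, dA = r dr dθ) the integrand becomes 8r^2cos(θ)^2 + 16, so

    ∬_D (8x^2 + 16) dA = ∫_0^{2π} ∫_0^{2} (8r^2cos(θ)^2 + 16) · r dr dθ.

Inner (r from 0 to 2): 32cos(θ)^2 + 32.
Outer (θ from 0 to 2π): 96π.

Therefore ∮_C P dx + Q dy = 96π.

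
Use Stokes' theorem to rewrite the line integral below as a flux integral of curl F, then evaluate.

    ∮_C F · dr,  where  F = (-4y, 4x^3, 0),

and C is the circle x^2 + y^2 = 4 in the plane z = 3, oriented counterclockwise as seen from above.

Let S be the flat disk x^2 + y^2 ≤ 4 in the plane z = 3, with upward unit normal n̂ = ẑ. By Stokes' theorem,

    ∮_C F · dr = ∬_S (∇ × F) · n̂ dS = ∬_D (curl F)_z dA,

where D is the disk x^2 + y^2 ≤ 4.

Compute the curl of F = (-4y, 4x^3, 0):
    (∇ × F)_x = ∂F_z/∂y - ∂F_y/∂z = 0,
    (∇ × F)_y = ∂F_x/∂z - ∂F_z/∂x = 0,
    (∇ × F)_z = ∂F_y/∂x - ∂F_x/∂y = 12x^2 + 4.

On z = 3, (curl F)_z = 12x^2 + 4.

Convert to polar (x = r cos θ, y = r sin θ, dA = r dr dθ); the integrand becomes 12r^2cos(θ)^2 + 4, so

    ∬_D (curl F)_z dA = ∫_0^{2π} ∫_0^{2} (12r^2cos(θ)^2 + 4) · r dr dθ.

Inner (r from 0 to 2): 48cos(θ)^2 + 8.
Outer (θ from 0 to 2π): 64π.

Therefore ∮_C F · dr = 64π.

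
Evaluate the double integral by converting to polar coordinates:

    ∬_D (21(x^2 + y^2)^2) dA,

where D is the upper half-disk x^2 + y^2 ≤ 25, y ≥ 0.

The region D is 0 ≤ r ≤ 5, 0 ≤ θ ≤ π in polar coordinates, where x = r cos(θ), y = r sin(θ), and dA = r dr dθ.

Under the substitution, the integrand becomes 21r^4, so

    ∬_D (21(x^2 + y^2)^2) dA = ∫_{0}^{π} ∫_{0}^{5} (21r^4) · r dr dθ.

Inner integral (in r): ∫_{0}^{5} (21r^4) · r dr = 109375/2.

Outer integral (in θ): ∫_{0}^{π} (109375/2) dθ = 109375π/2.

Therefore ∬_D (21(x^2 + y^2)^2) dA = 109375π/2.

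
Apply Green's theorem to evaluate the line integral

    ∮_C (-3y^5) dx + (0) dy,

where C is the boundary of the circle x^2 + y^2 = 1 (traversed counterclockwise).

Green's theorem converts the closed line integral into a double integral over the enclosed region D:

    ∮_C P dx + Q dy = ∬_D (∂Q/∂x - ∂P/∂y) dA.

Here P = -3y^5, Q = 0, so

    ∂Q/∂x = 0,    ∂P/∂y = -15y^4,
    ∂Q/∂x - ∂P/∂y = 15y^4.

D is the region x^2 + y^2 ≤ 1. Evaluating the double integral:

In polar coordinates (x = r cos θ, y = r sin θ, dA = r dr dθ) the integrand becomes 15r^4sin(θ)^4, so

    ∬_D (15y^4) dA = ∫_0^{2π} ∫_0^{1} (15r^4sin(θ)^4) · r dr dθ.

Inner (r from 0 to 1): 5sin(θ)^4/2.
Outer (θ from 0 to 2π): 15π/8.

Therefore ∮_C P dx + Q dy = 15π/8.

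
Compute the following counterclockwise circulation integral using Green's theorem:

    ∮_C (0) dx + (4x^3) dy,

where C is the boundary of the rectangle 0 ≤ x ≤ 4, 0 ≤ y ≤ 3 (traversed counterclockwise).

Green's theorem converts the closed line integral into a double integral over the enclosed region D:

    ∮_C P dx + Q dy = ∬_D (∂Q/∂x - ∂P/∂y) dA.

Here P = 0, Q = 4x^3, so

    ∂Q/∂x = 12x^2,    ∂P/∂y = 0,
    ∂Q/∂x - ∂P/∂y = 12x^2.

D is the region 0 ≤ x ≤ 4, 0 ≤ y ≤ 3. Evaluating the double integral:

    ∬_D (12x^2) dA = ∫_0^{4} ∫_0^{3} (12x^2) dy dx.

Inner (y from 0 to 3): 36x^2.
Outer (x from 0 to 4): 768.

Therefore ∮_C P dx + Q dy = 768.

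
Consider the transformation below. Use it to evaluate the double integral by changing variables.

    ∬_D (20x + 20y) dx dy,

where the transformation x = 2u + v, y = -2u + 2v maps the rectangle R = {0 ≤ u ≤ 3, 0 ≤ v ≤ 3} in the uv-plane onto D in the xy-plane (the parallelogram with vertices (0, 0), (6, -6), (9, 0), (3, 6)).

Compute the Jacobian determinant of (x, y) with respect to (u, v):

    ∂(x,y)/∂(u,v) = | 2  1 | = (2)(2) - (1)(-2) = 6.
                   | -2  2 |

Its absolute value is |J| = 6 (the area scaling factor).

Substituting x = 2u + v, y = -2u + 2v into the integrand,

    20x + 20y → 60v,

so the integral becomes

    ∬_R (60v) · |J| du dv = ∫_0^3 ∫_0^3 (360v) dv du.

Inner (v): 1620.
Outer (u): 4860.

Therefore ∬_D (20x + 20y) dx dy = 4860.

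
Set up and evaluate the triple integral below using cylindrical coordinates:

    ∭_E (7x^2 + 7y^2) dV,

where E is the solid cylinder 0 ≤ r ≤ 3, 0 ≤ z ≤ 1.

In cylindrical coordinates, x = r cos(θ), y = r sin(θ), z = z, and dV = r dr dθ dz.

The integrand becomes 7r^2, so

    ∭_E (7x^2 + 7y^2) dV = ∫_{0}^{2π} ∫_{0}^{3} ∫_{0}^{1} (7r^2) · r dz dr dθ.

Inner (z): 7r^3.
Middle (r from 0 to 3): 567/4.
Outer (θ): 567π/2.

Therefore the triple integral equals 567π/2.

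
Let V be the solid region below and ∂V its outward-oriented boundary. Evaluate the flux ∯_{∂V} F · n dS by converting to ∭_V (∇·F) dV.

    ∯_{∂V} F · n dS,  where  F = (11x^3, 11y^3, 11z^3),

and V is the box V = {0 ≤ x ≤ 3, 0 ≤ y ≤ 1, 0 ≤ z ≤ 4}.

By the divergence theorem,

    ∯_{∂V} F · n dS = ∭_V (∇ · F) dV.

Compute the divergence:
    ∇ · F = ∂F_x/∂x + ∂F_y/∂y + ∂F_z/∂z = 33x^2 + 33y^2 + 33z^2.

V is a rectangular box, so dV = dx dy dz with 0 ≤ x ≤ 3, 0 ≤ y ≤ 1, 0 ≤ z ≤ 4.

Integrate (33x^2 + 33y^2 + 33z^2) over V as an iterated integral:

    ∭_V (∇·F) dV = ∫_0^{3} ∫_0^{1} ∫_0^{4} (33x^2 + 33y^2 + 33z^2) dz dy dx.

Inner (z from 0 to 4): 132x^2 + 132y^2 + 704.
Middle (y from 0 to 1): 132x^2 + 748.
Outer (x from 0 to 3): 3432.

Therefore ∯_{∂V} F · n dS = 3432.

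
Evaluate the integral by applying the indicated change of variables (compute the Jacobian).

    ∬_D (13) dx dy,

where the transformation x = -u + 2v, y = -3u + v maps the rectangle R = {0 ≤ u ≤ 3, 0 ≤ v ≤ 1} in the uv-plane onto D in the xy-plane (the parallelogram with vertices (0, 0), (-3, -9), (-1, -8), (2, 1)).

Compute the Jacobian determinant of (x, y) with respect to (u, v):

    ∂(x,y)/∂(u,v) = | -1  2 | = (-1)(1) - (2)(-3) = 5.
                   | -3  1 |

Its absolute value is |J| = 5 (the area scaling factor).

Substituting x = -u + 2v, y = -3u + v into the integrand,

    13 → 13,

so the integral becomes

    ∬_R (13) · |J| du dv = ∫_0^3 ∫_0^1 (65) dv du.

Inner (v): 65.
Outer (u): 195.

Therefore ∬_D (13) dx dy = 195.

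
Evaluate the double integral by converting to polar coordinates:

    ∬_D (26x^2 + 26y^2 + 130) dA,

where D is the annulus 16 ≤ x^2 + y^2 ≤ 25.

The region D is 4 ≤ r ≤ 5, 0 ≤ θ ≤ 2π in polar coordinates, where x = r cos(θ), y = r sin(θ), and dA = r dr dθ.

Under the substitution, the integrand becomes 26r^2 + 130, so

    ∬_D (26x^2 + 26y^2 + 130) dA = ∫_{0}^{2π} ∫_{4}^{5} (26r^2 + 130) · r dr dθ.

Inner integral (in r): ∫_{4}^{5} (26r^2 + 130) · r dr = 5967/2.

Outer integral (in θ): ∫_{0}^{2π} (5967/2) dθ = 5967π.

Therefore ∬_D (26x^2 + 26y^2 + 130) dA = 5967π.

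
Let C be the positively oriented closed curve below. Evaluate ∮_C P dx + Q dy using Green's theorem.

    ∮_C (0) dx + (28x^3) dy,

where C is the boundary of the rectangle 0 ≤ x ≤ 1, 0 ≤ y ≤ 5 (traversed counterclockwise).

Green's theorem converts the closed line integral into a double integral over the enclosed region D:

    ∮_C P dx + Q dy = ∬_D (∂Q/∂x - ∂P/∂y) dA.

Here P = 0, Q = 28x^3, so

    ∂Q/∂x = 84x^2,    ∂P/∂y = 0,
    ∂Q/∂x - ∂P/∂y = 84x^2.

D is the region 0 ≤ x ≤ 1, 0 ≤ y ≤ 5. Evaluating the double integral:

    ∬_D (84x^2) dA = ∫_0^{1} ∫_0^{5} (84x^2) dy dx.

Inner (y from 0 to 5): 420x^2.
Outer (x from 0 to 1): 140.

Therefore ∮_C P dx + Q dy = 140.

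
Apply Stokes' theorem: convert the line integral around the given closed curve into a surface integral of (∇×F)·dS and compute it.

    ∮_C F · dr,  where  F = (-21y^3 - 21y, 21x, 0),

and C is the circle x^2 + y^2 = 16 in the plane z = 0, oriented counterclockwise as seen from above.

Let S be the flat disk x^2 + y^2 ≤ 16 in the plane z = 0, with upward unit normal n̂ = ẑ. By Stokes' theorem,

    ∮_C F · dr = ∬_S (∇ × F) · n̂ dS = ∬_D (curl F)_z dA,

where D is the disk x^2 + y^2 ≤ 16.

Compute the curl of F = (-21y^3 - 21y, 21x, 0):
    (∇ × F)_x = ∂F_z/∂y - ∂F_y/∂z = 0,
    (∇ × F)_y = ∂F_x/∂z - ∂F_z/∂x = 0,
    (∇ × F)_z = ∂F_y/∂x - ∂F_x/∂y = 63y^2 + 42.

On z = 0, (curl F)_z = 63y^2 + 42.

Convert to polar (x = r cos θ, y = r sin θ, dA = r dr dθ); the integrand becomes 63r^2sin(θ)^2 + 42, so

    ∬_D (curl F)_z dA = ∫_0^{2π} ∫_0^{4} (63r^2sin(θ)^2 + 42) · r dr dθ.

Inner (r from 0 to 4): 4032sin(θ)^2 + 336.
Outer (θ from 0 to 2π): 4704π.

Therefore ∮_C F · dr = 4704π.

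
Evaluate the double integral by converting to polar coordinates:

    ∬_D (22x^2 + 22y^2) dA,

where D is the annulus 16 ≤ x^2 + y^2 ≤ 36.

The region D is 4 ≤ r ≤ 6, 0 ≤ θ ≤ 2π in polar coordinates, where x = r cos(θ), y = r sin(θ), and dA = r dr dθ.

Under the substitution, the integrand becomes 22r^2, so

    ∬_D (22x^2 + 22y^2) dA = ∫_{0}^{2π} ∫_{4}^{6} (22r^2) · r dr dθ.

Inner integral (in r): ∫_{4}^{6} (22r^2) · r dr = 5720.

Outer integral (in θ): ∫_{0}^{2π} (5720) dθ = 11440π.

Therefore ∬_D (22x^2 + 22y^2) dA = 11440π.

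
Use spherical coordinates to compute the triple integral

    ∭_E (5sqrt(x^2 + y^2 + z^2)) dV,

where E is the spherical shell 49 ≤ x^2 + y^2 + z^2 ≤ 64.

In spherical coordinates, x = ρ sin(φ) cos(θ), y = ρ sin(φ) sin(θ), z = ρ cos(φ), and dV = ρ^2 sin(φ) dρ dφ dθ.

The integrand becomes 5ρ, so

    ∭_E (5sqrt(x^2 + y^2 + z^2)) dV = ∫_{0}^{2π} ∫_{0}^{π} ∫_{7}^{8} (5ρ) · ρ^2 sin(φ) dρ dφ dθ.

Inner (ρ): 8475sin(φ)/4.
Middle (φ): 8475/2.
Outer (θ): 8475π.

Therefore the triple integral equals 8475π.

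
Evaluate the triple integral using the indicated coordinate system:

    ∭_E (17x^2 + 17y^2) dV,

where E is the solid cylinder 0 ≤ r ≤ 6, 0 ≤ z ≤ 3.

In cylindrical coordinates, x = r cos(θ), y = r sin(θ), z = z, and dV = r dr dθ dz.

The integrand becomes 17r^2, so

    ∭_E (17x^2 + 17y^2) dV = ∫_{0}^{2π} ∫_{0}^{6} ∫_{0}^{3} (17r^2) · r dz dr dθ.

Inner (z): 51r^3.
Middle (r from 0 to 6): 16524.
Outer (θ): 33048π.

Therefore the triple integral equals 33048π.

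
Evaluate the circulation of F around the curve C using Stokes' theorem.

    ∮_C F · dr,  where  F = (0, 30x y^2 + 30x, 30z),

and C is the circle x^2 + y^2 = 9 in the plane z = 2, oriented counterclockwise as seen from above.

Let S be the flat disk x^2 + y^2 ≤ 9 in the plane z = 2, with upward unit normal n̂ = ẑ. By Stokes' theorem,

    ∮_C F · dr = ∬_S (∇ × F) · n̂ dS = ∬_D (curl F)_z dA,

where D is the disk x^2 + y^2 ≤ 9.

Compute the curl of F = (0, 30x y^2 + 30x, 30z):
    (∇ × F)_x = ∂F_z/∂y - ∂F_y/∂z = 0,
    (∇ × F)_y = ∂F_x/∂z - ∂F_z/∂x = 0,
    (∇ × F)_z = ∂F_y/∂x - ∂F_x/∂y = 30y^2 + 30.

On z = 2, (curl F)_z = 30y^2 + 30.

Convert to polar (x = r cos θ, y = r sin θ, dA = r dr dθ); the integrand becomes 30r^2sin(θ)^2 + 30, so

    ∬_D (curl F)_z dA = ∫_0^{2π} ∫_0^{3} (30r^2sin(θ)^2 + 30) · r dr dθ.

Inner (r from 0 to 3): 1215sin(θ)^2/2 + 135.
Outer (θ from 0 to 2π): 1755π/2.

Therefore ∮_C F · dr = 1755π/2.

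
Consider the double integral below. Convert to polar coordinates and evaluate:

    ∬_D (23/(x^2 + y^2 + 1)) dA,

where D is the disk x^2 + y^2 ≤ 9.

The region D is 0 ≤ r ≤ 3, 0 ≤ θ ≤ 2π in polar coordinates, where x = r cos(θ), y = r sin(θ), and dA = r dr dθ.

Under the substitution, the integrand becomes 23/(r^2 + 1), so

    ∬_D (23/(x^2 + y^2 + 1)) dA = ∫_{0}^{2π} ∫_{0}^{3} (23/(r^2 + 1)) · r dr dθ.

Inner integral (in r): ∫_{0}^{3} (23/(r^2 + 1)) · r dr = 23log(10)/2.

Outer integral (in θ): ∫_{0}^{2π} (23log(10)/2) dθ = 23π log(10).

Therefore ∬_D (23/(x^2 + y^2 + 1)) dA = 23π log(10).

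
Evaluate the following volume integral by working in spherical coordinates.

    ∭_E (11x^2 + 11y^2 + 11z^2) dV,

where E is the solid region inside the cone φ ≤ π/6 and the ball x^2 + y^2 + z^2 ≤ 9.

In spherical coordinates, x = ρ sin(φ) cos(θ), y = ρ sin(φ) sin(θ), z = ρ cos(φ), and dV = ρ^2 sin(φ) dρ dφ dθ.

The integrand becomes 11ρ^2, so

    ∭_E (11x^2 + 11y^2 + 11z^2) dV = ∫_{0}^{2π} ∫_{0}^{π/6} ∫_{0}^{3} (11ρ^2) · ρ^2 sin(φ) dρ dφ dθ.

Inner (ρ): 2673sin(φ)/5.
Middle (φ): 2673/5 - 2673sqrt(3)/10.
Outer (θ): 2673π (2 - sqrt(3))/5.

Therefore the triple integral equals 2673π (2 - sqrt(3))/5.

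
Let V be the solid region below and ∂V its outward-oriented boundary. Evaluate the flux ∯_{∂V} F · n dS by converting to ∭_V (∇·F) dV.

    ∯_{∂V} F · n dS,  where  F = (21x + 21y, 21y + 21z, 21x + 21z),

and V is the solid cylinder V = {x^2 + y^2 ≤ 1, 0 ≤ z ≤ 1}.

By the divergence theorem,

    ∯_{∂V} F · n dS = ∭_V (∇ · F) dV.

Compute the divergence:
    ∇ · F = ∂F_x/∂x + ∂F_y/∂y + ∂F_z/∂z = 21 + 21 + 21 = 63.

In cylindrical coordinates, x = r cos(θ), y = r sin(θ), z = z, dV = r dr dθ dz, with 0 ≤ r ≤ 1, 0 ≤ θ ≤ 2π, 0 ≤ z ≤ 1.

The integrand, after substitution and multiplying by the volume element, becomes (63) · r, so

    ∭_V (∇·F) dV = ∫_0^{2π} ∫_0^{1} ∫_0^{1} (63) · r dz dr dθ.

Inner (z from 0 to 1): 63r.
Middle (r from 0 to 1): 63/2.
Outer (θ from 0 to 2π): 63π.

Therefore ∯_{∂V} F · n dS = 63π.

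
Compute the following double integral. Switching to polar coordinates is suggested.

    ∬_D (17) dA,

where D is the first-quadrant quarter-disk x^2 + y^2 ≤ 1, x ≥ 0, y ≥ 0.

The region D is 0 ≤ r ≤ 1, 0 ≤ θ ≤ π/2 in polar coordinates, where x = r cos(θ), y = r sin(θ), and dA = r dr dθ.

Under the substitution, the integrand becomes 17, so

    ∬_D (17) dA = ∫_{0}^{π/2} ∫_{0}^{1} (17) · r dr dθ.

Inner integral (in r): ∫_{0}^{1} (17) · r dr = 17/2.

Outer integral (in θ): ∫_{0}^{π/2} (17/2) dθ = 17π/4.

Therefore ∬_D (17) dA = 17π/4.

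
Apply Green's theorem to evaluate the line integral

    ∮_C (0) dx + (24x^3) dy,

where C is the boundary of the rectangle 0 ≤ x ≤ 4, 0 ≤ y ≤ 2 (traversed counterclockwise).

Green's theorem converts the closed line integral into a double integral over the enclosed region D:

    ∮_C P dx + Q dy = ∬_D (∂Q/∂x - ∂P/∂y) dA.

Here P = 0, Q = 24x^3, so

    ∂Q/∂x = 72x^2,    ∂P/∂y = 0,
    ∂Q/∂x - ∂P/∂y = 72x^2.

D is the region 0 ≤ x ≤ 4, 0 ≤ y ≤ 2. Evaluating the double integral:

    ∬_D (72x^2) dA = ∫_0^{4} ∫_0^{2} (72x^2) dy dx.

Inner (y from 0 to 2): 144x^2.
Outer (x from 0 to 4): 3072.

Therefore ∮_C P dx + Q dy = 3072.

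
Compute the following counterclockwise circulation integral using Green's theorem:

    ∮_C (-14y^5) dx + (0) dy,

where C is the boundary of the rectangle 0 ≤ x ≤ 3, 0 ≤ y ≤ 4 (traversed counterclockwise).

Green's theorem converts the closed line integral into a double integral over the enclosed region D:

    ∮_C P dx + Q dy = ∬_D (∂Q/∂x - ∂P/∂y) dA.

Here P = -14y^5, Q = 0, so

    ∂Q/∂x = 0,    ∂P/∂y = -70y^4,
    ∂Q/∂x - ∂P/∂y = 70y^4.

D is the region 0 ≤ x ≤ 3, 0 ≤ y ≤ 4. Evaluating the double integral:

    ∬_D (70y^4) dA = ∫_0^{3} ∫_0^{4} (70y^4) dy dx.

Inner (y from 0 to 4): 14336.
Outer (x from 0 to 3): 43008.

Therefore ∮_C P dx + Q dy = 43008.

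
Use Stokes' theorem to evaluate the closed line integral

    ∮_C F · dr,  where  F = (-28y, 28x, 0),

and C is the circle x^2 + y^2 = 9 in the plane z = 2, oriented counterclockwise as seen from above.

Let S be the flat disk x^2 + y^2 ≤ 9 in the plane z = 2, with upward unit normal n̂ = ẑ. By Stokes' theorem,

    ∮_C F · dr = ∬_S (∇ × F) · n̂ dS = ∬_D (curl F)_z dA,

where D is the disk x^2 + y^2 ≤ 9.

Compute the curl of F = (-28y, 28x, 0):
    (∇ × F)_x = ∂F_z/∂y - ∂F_y/∂z = 0,
    (∇ × F)_y = ∂F_x/∂z - ∂F_z/∂x = 0,
    (∇ × F)_z = ∂F_y/∂x - ∂F_x/∂y = 56.

On z = 2, (curl F)_z = 56.

Convert to polar (x = r cos θ, y = r sin θ, dA = r dr dθ); the integrand becomes 56, so

    ∬_D (curl F)_z dA = ∫_0^{2π} ∫_0^{3} (56) · r dr dθ.

Inner (r from 0 to 3): 252.
Outer (θ from 0 to 2π): 504π.

Therefore ∮_C F · dr = 504π.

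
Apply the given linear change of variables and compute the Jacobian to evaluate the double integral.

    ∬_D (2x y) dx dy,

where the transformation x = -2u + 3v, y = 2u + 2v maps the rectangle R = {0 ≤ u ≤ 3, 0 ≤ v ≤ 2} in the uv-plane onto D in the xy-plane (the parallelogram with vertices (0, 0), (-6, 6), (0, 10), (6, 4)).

Compute the Jacobian determinant of (x, y) with respect to (u, v):

    ∂(x,y)/∂(u,v) = | -2  3 | = (-2)(2) - (3)(2) = -10.
                   | 2  2 |

Its absolute value is |J| = 10 (the area scaling factor).

Substituting x = -2u + 3v, y = 2u + 2v into the integrand,

    2x y → -8u^2 + 4u v + 12v^2,

so the integral becomes

    ∬_R (-8u^2 + 4u v + 12v^2) · |J| du dv = ∫_0^3 ∫_0^2 (-80u^2 + 40u v + 120v^2) dv du.

Inner (v): -160u^2 + 80u + 320.
Outer (u): -120.

Therefore ∬_D (2x y) dx dy = -120.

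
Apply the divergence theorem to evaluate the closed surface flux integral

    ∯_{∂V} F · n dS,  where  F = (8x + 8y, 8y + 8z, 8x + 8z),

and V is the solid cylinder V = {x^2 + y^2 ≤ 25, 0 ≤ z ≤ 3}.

By the divergence theorem,

    ∯_{∂V} F · n dS = ∭_V (∇ · F) dV.

Compute the divergence:
    ∇ · F = ∂F_x/∂x + ∂F_y/∂y + ∂F_z/∂z = 8 + 8 + 8 = 24.

In cylindrical coordinates, x = r cos(θ), y = r sin(θ), z = z, dV = r dr dθ dz, with 0 ≤ r ≤ 5, 0 ≤ θ ≤ 2π, 0 ≤ z ≤ 3.

The integrand, after substitution and multiplying by the volume element, becomes (24) · r, so

    ∭_V (∇·F) dV = ∫_0^{2π} ∫_0^{5} ∫_0^{3} (24) · r dz dr dθ.

Inner (z from 0 to 3): 72r.
Middle (r from 0 to 5): 900.
Outer (θ from 0 to 2π): 1800π.

Therefore ∯_{∂V} F · n dS = 1800π.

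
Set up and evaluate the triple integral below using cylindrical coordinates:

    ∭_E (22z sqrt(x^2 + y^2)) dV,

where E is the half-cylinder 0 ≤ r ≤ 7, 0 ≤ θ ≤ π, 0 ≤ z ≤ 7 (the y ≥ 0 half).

In cylindrical coordinates, x = r cos(θ), y = r sin(θ), z = z, and dV = r dr dθ dz.

The integrand becomes 22r z, so

    ∭_E (22z sqrt(x^2 + y^2)) dV = ∫_{0}^{π} ∫_{0}^{7} ∫_{0}^{7} (22r z) · r dz dr dθ.

Inner (z): 539r^2.
Middle (r from 0 to 7): 184877/3.
Outer (θ): 184877π/3.

Therefore the triple integral equals 184877π/3.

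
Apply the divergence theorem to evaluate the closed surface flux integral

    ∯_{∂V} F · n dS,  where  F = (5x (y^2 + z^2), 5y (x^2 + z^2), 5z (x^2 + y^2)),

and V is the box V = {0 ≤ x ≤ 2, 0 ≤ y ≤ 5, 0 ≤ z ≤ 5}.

By the divergence theorem,

    ∯_{∂V} F · n dS = ∭_V (∇ · F) dV.

Compute the divergence:
    ∇ · F = ∂F_x/∂x + ∂F_y/∂y + ∂F_z/∂z = 5y^2 + 5z^2 + 5x^2 + 5z^2 + 5x^2 + 5y^2 = 10x^2 + 10y^2 + 10z^2.

V is a rectangular box, so dV = dx dy dz with 0 ≤ x ≤ 2, 0 ≤ y ≤ 5, 0 ≤ z ≤ 5.

Integrate (10x^2 + 10y^2 + 10z^2) over V as an iterated integral:

    ∭_V (∇·F) dV = ∫_0^{2} ∫_0^{5} ∫_0^{5} (10x^2 + 10y^2 + 10z^2) dz dy dx.

Inner (z from 0 to 5): 50x^2 + 50y^2 + 1250/3.
Middle (y from 0 to 5): 250x^2 + 12500/3.
Outer (x from 0 to 2): 9000.

Therefore ∯_{∂V} F · n dS = 9000.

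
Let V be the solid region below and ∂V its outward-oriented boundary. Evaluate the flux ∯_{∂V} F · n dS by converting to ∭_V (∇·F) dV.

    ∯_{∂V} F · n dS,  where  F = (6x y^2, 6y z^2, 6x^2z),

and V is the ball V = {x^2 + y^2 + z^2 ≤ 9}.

By the divergence theorem,

    ∯_{∂V} F · n dS = ∭_V (∇ · F) dV.

Compute the divergence:
    ∇ · F = ∂F_x/∂x + ∂F_y/∂y + ∂F_z/∂z = 6y^2 + 6z^2 + 6x^2 = 6x^2 + 6y^2 + 6z^2.

In spherical coordinates, x = ρ sin(φ) cos(θ), y = ρ sin(φ) sin(θ), z = ρ cos(φ), dV = ρ^2 sin(φ) dρ dφ dθ, with 0 ≤ ρ ≤ 3, 0 ≤ φ ≤ π, 0 ≤ θ ≤ 2π.

The integrand, after substitution and multiplying by the volume element, becomes (6ρ^2) · ρ^2 sin(φ), so

    ∭_V (∇·F) dV = ∫_0^{2π} ∫_0^{π} ∫_0^{3} (6ρ^2) · ρ^2 sin(φ) dρ dφ dθ.

Inner (ρ from 0 to 3): 1458sin(φ)/5.
Middle (φ from 0 to π): 2916/5.
Outer (θ from 0 to 2π): 5832π/5.

Therefore ∯_{∂V} F · n dS = 5832π/5.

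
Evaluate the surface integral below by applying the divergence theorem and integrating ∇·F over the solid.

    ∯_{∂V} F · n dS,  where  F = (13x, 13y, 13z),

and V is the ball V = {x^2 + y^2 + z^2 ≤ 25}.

By the divergence theorem,

    ∯_{∂V} F · n dS = ∭_V (∇ · F) dV.

Compute the divergence:
    ∇ · F = ∂F_x/∂x + ∂F_y/∂y + ∂F_z/∂z = 13 + 13 + 13 = 39.

In spherical coordinates, x = ρ sin(φ) cos(θ), y = ρ sin(φ) sin(θ), z = ρ cos(φ), dV = ρ^2 sin(φ) dρ dφ dθ, with 0 ≤ ρ ≤ 5, 0 ≤ φ ≤ π, 0 ≤ θ ≤ 2π.

The integrand, after substitution and multiplying by the volume element, becomes (39) · ρ^2 sin(φ), so

    ∭_V (∇·F) dV = ∫_0^{2π} ∫_0^{π} ∫_0^{5} (39) · ρ^2 sin(φ) dρ dφ dθ.

Inner (ρ from 0 to 5): 1625sin(φ).
Middle (φ from 0 to π): 3250.
Outer (θ from 0 to 2π): 6500π.

Therefore ∯_{∂V} F · n dS = 6500π.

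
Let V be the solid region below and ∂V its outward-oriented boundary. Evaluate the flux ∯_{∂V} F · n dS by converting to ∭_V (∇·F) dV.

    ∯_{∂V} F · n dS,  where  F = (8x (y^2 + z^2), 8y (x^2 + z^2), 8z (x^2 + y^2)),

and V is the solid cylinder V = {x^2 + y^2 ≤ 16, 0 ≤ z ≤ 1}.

By the divergence theorem,

    ∯_{∂V} F · n dS = ∭_V (∇ · F) dV.

Compute the divergence:
    ∇ · F = ∂F_x/∂x + ∂F_y/∂y + ∂F_z/∂z = 8y^2 + 8z^2 + 8x^2 + 8z^2 + 8x^2 + 8y^2 = 16x^2 + 16y^2 + 16z^2.

In cylindrical coordinates, x = r cos(θ), y = r sin(θ), z = z, dV = r dr dθ dz, with 0 ≤ r ≤ 4, 0 ≤ θ ≤ 2π, 0 ≤ z ≤ 1.

The integrand, after substitution and multiplying by the volume element, becomes (16r^2 + 16z^2) · r, so

    ∭_V (∇·F) dV = ∫_0^{2π} ∫_0^{4} ∫_0^{1} (16r^2 + 16z^2) · r dz dr dθ.

Inner (z from 0 to 1): 16r (r^2 + 1/3).
Middle (r from 0 to 4): 3200/3.
Outer (θ from 0 to 2π): 6400π/3.

Therefore ∯_{∂V} F · n dS = 6400π/3.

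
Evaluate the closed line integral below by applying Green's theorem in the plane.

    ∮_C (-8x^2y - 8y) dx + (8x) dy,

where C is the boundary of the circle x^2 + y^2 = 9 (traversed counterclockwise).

Green's theorem converts the closed line integral into a double integral over the enclosed region D:

    ∮_C P dx + Q dy = ∬_D (∂Q/∂x - ∂P/∂y) dA.

Here P = -8x^2y - 8y, Q = 8x, so

    ∂Q/∂x = 8,    ∂P/∂y = -8x^2 - 8,
    ∂Q/∂x - ∂P/∂y = 8x^2 + 16.

D is the region x^2 + y^2 ≤ 9. Evaluating the double integral:

In polar coordinates (x = r cos θ, y = r sin θ, dA = r dr dθ) the integrand becomes 8r^2cos(θ)^2 + 16, so

    ∬_D (8x^2 + 16) dA = ∫_0^{2π} ∫_0^{3} (8r^2cos(θ)^2 + 16) · r dr dθ.

Inner (r from 0 to 3): 162cos(θ)^2 + 72.
Outer (θ from 0 to 2π): 306π.

Therefore ∮_C P dx + Q dy = 306π.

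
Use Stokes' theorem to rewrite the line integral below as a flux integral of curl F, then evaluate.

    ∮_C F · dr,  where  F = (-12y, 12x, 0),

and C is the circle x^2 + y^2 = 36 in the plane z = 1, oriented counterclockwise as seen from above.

Let S be the flat disk x^2 + y^2 ≤ 36 in the plane z = 1, with upward unit normal n̂ = ẑ. By Stokes' theorem,

    ∮_C F · dr = ∬_S (∇ × F) · n̂ dS = ∬_D (curl F)_z dA,

where D is the disk x^2 + y^2 ≤ 36.

Compute the curl of F = (-12y, 12x, 0):
    (∇ × F)_x = ∂F_z/∂y - ∂F_y/∂z = 0,
    (∇ × F)_y = ∂F_x/∂z - ∂F_z/∂x = 0,
    (∇ × F)_z = ∂F_y/∂x - ∂F_x/∂y = 24.

On z = 1, (curl F)_z = 24.

Convert to polar (x = r cos θ, y = r sin θ, dA = r dr dθ); the integrand becomes 24, so

    ∬_D (curl F)_z dA = ∫_0^{2π} ∫_0^{6} (24) · r dr dθ.

Inner (r from 0 to 6): 432.
Outer (θ from 0 to 2π): 864π.

Therefore ∮_C F · dr = 864π.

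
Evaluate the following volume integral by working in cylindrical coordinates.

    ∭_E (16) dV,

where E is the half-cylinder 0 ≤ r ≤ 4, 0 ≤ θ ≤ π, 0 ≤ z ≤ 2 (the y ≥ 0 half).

In cylindrical coordinates, x = r cos(θ), y = r sin(θ), z = z, and dV = r dr dθ dz.

The integrand becomes 16, so

    ∭_E (16) dV = ∫_{0}^{π} ∫_{0}^{4} ∫_{0}^{2} (16) · r dz dr dθ.

Inner (z): 32r.
Middle (r from 0 to 4): 256.
Outer (θ): 256π.

Therefore the triple integral equals 256π.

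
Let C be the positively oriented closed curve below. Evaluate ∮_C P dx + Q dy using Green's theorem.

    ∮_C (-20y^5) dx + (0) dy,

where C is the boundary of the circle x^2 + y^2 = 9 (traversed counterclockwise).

Green's theorem converts the closed line integral into a double integral over the enclosed region D:

    ∮_C P dx + Q dy = ∬_D (∂Q/∂x - ∂P/∂y) dA.

Here P = -20y^5, Q = 0, so

    ∂Q/∂x = 0,    ∂P/∂y = -100y^4,
    ∂Q/∂x - ∂P/∂y = 100y^4.

D is the region x^2 + y^2 ≤ 9. Evaluating the double integral:

In polar coordinates (x = r cos θ, y = r sin θ, dA = r dr dθ) the integrand becomes 100r^4sin(θ)^4, so

    ∬_D (100y^4) dA = ∫_0^{2π} ∫_0^{3} (100r^4sin(θ)^4) · r dr dθ.

Inner (r from 0 to 3): 12150sin(θ)^4.
Outer (θ from 0 to 2π): 18225π/2.

Therefore ∮_C P dx + Q dy = 18225π/2.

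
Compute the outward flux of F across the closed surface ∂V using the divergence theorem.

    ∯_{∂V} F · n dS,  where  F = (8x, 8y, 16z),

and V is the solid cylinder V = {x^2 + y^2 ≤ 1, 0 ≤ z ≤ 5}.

By the divergence theorem,

    ∯_{∂V} F · n dS = ∭_V (∇ · F) dV.

Compute the divergence:
    ∇ · F = ∂F_x/∂x + ∂F_y/∂y + ∂F_z/∂z = 8 + 8 + 16 = 32.

In cylindrical coordinates, x = r cos(θ), y = r sin(θ), z = z, dV = r dr dθ dz, with 0 ≤ r ≤ 1, 0 ≤ θ ≤ 2π, 0 ≤ z ≤ 5.

The integrand, after substitution and multiplying by the volume element, becomes (32) · r, so

    ∭_V (∇·F) dV = ∫_0^{2π} ∫_0^{1} ∫_0^{5} (32) · r dz dr dθ.

Inner (z from 0 to 5): 160r.
Middle (r from 0 to 1): 80.
Outer (θ from 0 to 2π): 160π.

Therefore ∯_{∂V} F · n dS = 160π.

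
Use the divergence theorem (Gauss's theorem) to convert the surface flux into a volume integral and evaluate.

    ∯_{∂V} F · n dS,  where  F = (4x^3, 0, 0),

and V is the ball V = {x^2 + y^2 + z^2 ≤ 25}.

By the divergence theorem,

    ∯_{∂V} F · n dS = ∭_V (∇ · F) dV.

Compute the divergence:
    ∇ · F = ∂F_x/∂x + ∂F_y/∂y + ∂F_z/∂z = 12x^2 + 0 + 0 = 12x^2.

In spherical coordinates, x = ρ sin(φ) cos(θ), y = ρ sin(φ) sin(θ), z = ρ cos(φ), dV = ρ^2 sin(φ) dρ dφ dθ, with 0 ≤ ρ ≤ 5, 0 ≤ φ ≤ π, 0 ≤ θ ≤ 2π.

The integrand, after substitution and multiplying by the volume element, becomes (12ρ^2sin(φ)^2cos(θ)^2) · ρ^2 sin(φ), so

    ∭_V (∇·F) dV = ∫_0^{2π} ∫_0^{π} ∫_0^{5} (12ρ^2sin(φ)^2cos(θ)^2) · ρ^2 sin(φ) dρ dφ dθ.

Inner (ρ from 0 to 5): 7500sin(φ)^3cos(θ)^2.
Middle (φ from 0 to π): 10000cos(θ)^2.
Outer (θ from 0 to 2π): 10000π.

Therefore ∯_{∂V} F · n dS = 10000π.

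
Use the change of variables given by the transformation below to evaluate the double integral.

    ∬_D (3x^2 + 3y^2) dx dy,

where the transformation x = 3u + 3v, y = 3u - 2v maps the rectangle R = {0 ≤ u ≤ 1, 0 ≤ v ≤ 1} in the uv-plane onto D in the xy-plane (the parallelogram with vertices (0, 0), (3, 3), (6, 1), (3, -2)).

Compute the Jacobian determinant of (x, y) with respect to (u, v):

    ∂(x,y)/∂(u,v) = | 3  3 | = (3)(-2) - (3)(3) = -15.
                   | 3  -2 |

Its absolute value is |J| = 15 (the area scaling factor).

Substituting x = 3u + 3v, y = 3u - 2v into the integrand,

    3x^2 + 3y^2 → 54u^2 + 18u v + 39v^2,

so the integral becomes

    ∬_R (54u^2 + 18u v + 39v^2) · |J| du dv = ∫_0^1 ∫_0^1 (810u^2 + 270u v + 585v^2) dv du.

Inner (v): 810u^2 + 135u + 195.
Outer (u): 1065/2.

Therefore ∬_D (3x^2 + 3y^2) dx dy = 1065/2.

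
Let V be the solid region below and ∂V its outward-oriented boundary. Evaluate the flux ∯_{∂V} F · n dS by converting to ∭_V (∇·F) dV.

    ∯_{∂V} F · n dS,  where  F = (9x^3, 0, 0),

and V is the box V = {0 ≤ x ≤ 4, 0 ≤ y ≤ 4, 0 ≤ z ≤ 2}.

By the divergence theorem,

    ∯_{∂V} F · n dS = ∭_V (∇ · F) dV.

Compute the divergence:
    ∇ · F = ∂F_x/∂x + ∂F_y/∂y + ∂F_z/∂z = 27x^2 + 0 + 0 = 27x^2.

V is a rectangular box, so dV = dx dy dz with 0 ≤ x ≤ 4, 0 ≤ y ≤ 4, 0 ≤ z ≤ 2.

Integrate (27x^2) over V as an iterated integral:

    ∭_V (∇·F) dV = ∫_0^{4} ∫_0^{4} ∫_0^{2} (27x^2) dz dy dx.

Inner (z from 0 to 2): 54x^2.
Middle (y from 0 to 4): 216x^2.
Outer (x from 0 to 4): 4608.

Therefore ∯_{∂V} F · n dS = 4608.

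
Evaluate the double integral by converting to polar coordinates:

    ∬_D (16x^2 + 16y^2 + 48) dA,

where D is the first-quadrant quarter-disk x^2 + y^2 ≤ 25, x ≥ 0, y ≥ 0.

The region D is 0 ≤ r ≤ 5, 0 ≤ θ ≤ π/2 in polar coordinates, where x = r cos(θ), y = r sin(θ), and dA = r dr dθ.

Under the substitution, the integrand becomes 16r^2 + 48, so

    ∬_D (16x^2 + 16y^2 + 48) dA = ∫_{0}^{π/2} ∫_{0}^{5} (16r^2 + 48) · r dr dθ.

Inner integral (in r): ∫_{0}^{5} (16r^2 + 48) · r dr = 3100.

Outer integral (in θ): ∫_{0}^{π/2} (3100) dθ = 1550π.

Therefore ∬_D (16x^2 + 16y^2 + 48) dA = 1550π.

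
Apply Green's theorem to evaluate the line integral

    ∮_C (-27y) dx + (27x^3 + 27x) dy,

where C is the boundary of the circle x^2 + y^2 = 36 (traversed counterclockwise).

Green's theorem converts the closed line integral into a double integral over the enclosed region D:

    ∮_C P dx + Q dy = ∬_D (∂Q/∂x - ∂P/∂y) dA.

Here P = -27y, Q = 27x^3 + 27x, so

    ∂Q/∂x = 81x^2 + 27,    ∂P/∂y = -27,
    ∂Q/∂x - ∂P/∂y = 81x^2 + 54.

D is the region x^2 + y^2 ≤ 36. Evaluating the double integral:

In polar coordinates (x = r cos θ, y = r sin θ, dA = r dr dθ) the integrand becomes 81r^2cos(θ)^2 + 54, so

    ∬_D (81x^2 + 54) dA = ∫_0^{2π} ∫_0^{6} (81r^2cos(θ)^2 + 54) · r dr dθ.

Inner (r from 0 to 6): 26244cos(θ)^2 + 972.
Outer (θ from 0 to 2π): 28188π.

Therefore ∮_C P dx + Q dy = 28188π.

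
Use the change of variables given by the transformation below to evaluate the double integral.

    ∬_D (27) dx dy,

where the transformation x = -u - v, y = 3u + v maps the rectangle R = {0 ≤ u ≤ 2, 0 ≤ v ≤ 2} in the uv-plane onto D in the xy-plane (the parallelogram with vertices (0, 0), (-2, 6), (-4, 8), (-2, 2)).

Compute the Jacobian determinant of (x, y) with respect to (u, v):

    ∂(x,y)/∂(u,v) = | -1  -1 | = (-1)(1) - (-1)(3) = 2.
                   | 3  1 |

Its absolute value is |J| = 2 (the area scaling factor).

Substituting x = -u - v, y = 3u + v into the integrand,

    27 → 27,

so the integral becomes

    ∬_R (27) · |J| du dv = ∫_0^2 ∫_0^2 (54) dv du.

Inner (v): 108.
Outer (u): 216.

Therefore ∬_D (27) dx dy = 216.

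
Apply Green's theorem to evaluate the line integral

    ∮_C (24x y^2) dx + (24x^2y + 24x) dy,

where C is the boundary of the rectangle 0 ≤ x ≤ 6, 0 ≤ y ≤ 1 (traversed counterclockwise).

Green's theorem converts the closed line integral into a double integral over the enclosed region D:

    ∮_C P dx + Q dy = ∬_D (∂Q/∂x - ∂P/∂y) dA.

Here P = 24x y^2, Q = 24x^2y + 24x, so

    ∂Q/∂x = 48x y + 24,    ∂P/∂y = 48x y,
    ∂Q/∂x - ∂P/∂y = 24.

D is the region 0 ≤ x ≤ 6, 0 ≤ y ≤ 1. Evaluating the double integral:

    ∬_D (24) dA = ∫_0^{6} ∫_0^{1} (24) dy dx.

Inner (y from 0 to 1): 24.
Outer (x from 0 to 6): 144.

Therefore ∮_C P dx + Q dy = 144.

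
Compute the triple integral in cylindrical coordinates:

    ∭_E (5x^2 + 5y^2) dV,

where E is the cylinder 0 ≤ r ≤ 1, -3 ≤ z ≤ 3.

In cylindrical coordinates, x = r cos(θ), y = r sin(θ), z = z, and dV = r dr dθ dz.

The integrand becomes 5r^2, so

    ∭_E (5x^2 + 5y^2) dV = ∫_{0}^{2π} ∫_{0}^{1} ∫_{-3}^{3} (5r^2) · r dz dr dθ.

Inner (z): 30r^3.
Middle (r from 0 to 1): 15/2.
Outer (θ): 15π.

Therefore the triple integral equals 15π.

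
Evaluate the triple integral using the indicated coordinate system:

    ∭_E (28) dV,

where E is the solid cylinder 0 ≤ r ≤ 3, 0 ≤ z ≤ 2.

In cylindrical coordinates, x = r cos(θ), y = r sin(θ), z = z, and dV = r dr dθ dz.

The integrand becomes 28, so

    ∭_E (28) dV = ∫_{0}^{2π} ∫_{0}^{3} ∫_{0}^{2} (28) · r dz dr dθ.

Inner (z): 56r.
Middle (r from 0 to 3): 252.
Outer (θ): 504π.

Therefore the triple integral equals 504π.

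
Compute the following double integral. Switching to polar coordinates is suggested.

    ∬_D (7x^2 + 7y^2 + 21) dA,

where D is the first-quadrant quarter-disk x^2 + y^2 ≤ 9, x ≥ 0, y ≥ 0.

The region D is 0 ≤ r ≤ 3, 0 ≤ θ ≤ π/2 in polar coordinates, where x = r cos(θ), y = r sin(θ), and dA = r dr dθ.

Under the substitution, the integrand becomes 7r^2 + 21, so

    ∬_D (7x^2 + 7y^2 + 21) dA = ∫_{0}^{π/2} ∫_{0}^{3} (7r^2 + 21) · r dr dθ.

Inner integral (in r): ∫_{0}^{3} (7r^2 + 21) · r dr = 945/4.

Outer integral (in θ): ∫_{0}^{π/2} (945/4) dθ = 945π/8.

Therefore ∬_D (7x^2 + 7y^2 + 21) dA = 945π/8.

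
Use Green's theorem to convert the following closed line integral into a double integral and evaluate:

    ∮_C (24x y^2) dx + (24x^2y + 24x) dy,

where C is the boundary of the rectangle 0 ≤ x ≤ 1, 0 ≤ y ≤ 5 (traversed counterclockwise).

Green's theorem converts the closed line integral into a double integral over the enclosed region D:

    ∮_C P dx + Q dy = ∬_D (∂Q/∂x - ∂P/∂y) dA.

Here P = 24x y^2, Q = 24x^2y + 24x, so

    ∂Q/∂x = 48x y + 24,    ∂P/∂y = 48x y,
    ∂Q/∂x - ∂P/∂y = 24.

D is the region 0 ≤ x ≤ 1, 0 ≤ y ≤ 5. Evaluating the double integral:

    ∬_D (24) dA = ∫_0^{1} ∫_0^{5} (24) dy dx.

Inner (y from 0 to 5): 120.
Outer (x from 0 to 1): 120.

Therefore ∮_C P dx + Q dy = 120.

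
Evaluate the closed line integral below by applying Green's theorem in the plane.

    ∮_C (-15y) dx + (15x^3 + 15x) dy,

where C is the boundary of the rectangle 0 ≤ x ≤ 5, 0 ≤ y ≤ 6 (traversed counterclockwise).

Green's theorem converts the closed line integral into a double integral over the enclosed region D:

    ∮_C P dx + Q dy = ∬_D (∂Q/∂x - ∂P/∂y) dA.

Here P = -15y, Q = 15x^3 + 15x, so

    ∂Q/∂x = 45x^2 + 15,    ∂P/∂y = -15,
    ∂Q/∂x - ∂P/∂y = 45x^2 + 30.

D is the region 0 ≤ x ≤ 5, 0 ≤ y ≤ 6. Evaluating the double integral:

    ∬_D (45x^2 + 30) dA = ∫_0^{5} ∫_0^{6} (45x^2 + 30) dy dx.

Inner (y from 0 to 6): 270x^2 + 180.
Outer (x from 0 to 5): 12150.

Therefore ∮_C P dx + Q dy = 12150.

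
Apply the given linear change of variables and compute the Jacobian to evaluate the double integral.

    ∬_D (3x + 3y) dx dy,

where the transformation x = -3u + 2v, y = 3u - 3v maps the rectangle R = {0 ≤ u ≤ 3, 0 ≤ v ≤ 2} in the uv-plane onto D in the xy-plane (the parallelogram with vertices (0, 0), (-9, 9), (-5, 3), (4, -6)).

Compute the Jacobian determinant of (x, y) with respect to (u, v):

    ∂(x,y)/∂(u,v) = | -3  2 | = (-3)(-3) - (2)(3) = 3.
                   | 3  -3 |

Its absolute value is |J| = 3 (the area scaling factor).

Substituting x = -3u + 2v, y = 3u - 3v into the integrand,

    3x + 3y → -3v,

so the integral becomes

    ∬_R (-3v) · |J| du dv = ∫_0^3 ∫_0^2 (-9v) dv du.

Inner (v): -18.
Outer (u): -54.

Therefore ∬_D (3x + 3y) dx dy = -54.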